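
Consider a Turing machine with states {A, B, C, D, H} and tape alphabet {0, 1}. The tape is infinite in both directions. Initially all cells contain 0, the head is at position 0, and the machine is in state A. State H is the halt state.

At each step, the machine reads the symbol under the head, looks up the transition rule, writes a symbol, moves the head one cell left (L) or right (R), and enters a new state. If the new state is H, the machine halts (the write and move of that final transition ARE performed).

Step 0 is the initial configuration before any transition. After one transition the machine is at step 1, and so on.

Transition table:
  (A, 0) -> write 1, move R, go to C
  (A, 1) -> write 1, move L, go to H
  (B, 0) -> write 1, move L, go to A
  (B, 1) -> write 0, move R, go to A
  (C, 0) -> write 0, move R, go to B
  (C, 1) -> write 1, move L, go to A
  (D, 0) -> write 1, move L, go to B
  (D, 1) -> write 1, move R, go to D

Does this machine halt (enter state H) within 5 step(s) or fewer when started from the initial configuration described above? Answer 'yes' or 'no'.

Step 1: in state A at pos 0, read 0 -> (A,0)->write 1,move R,goto C. Now: state=C, head=1, tape[-1..2]=0100 (head:   ^)
Step 2: in state C at pos 1, read 0 -> (C,0)->write 0,move R,goto B. Now: state=B, head=2, tape[-1..3]=01000 (head:    ^)
Step 3: in state B at pos 2, read 0 -> (B,0)->write 1,move L,goto A. Now: state=A, head=1, tape[-1..3]=01010 (head:   ^)
Step 4: in state A at pos 1, read 0 -> (A,0)->write 1,move R,goto C. Now: state=C, head=2, tape[-1..3]=01110 (head:    ^)
Step 5: in state C at pos 2, read 1 -> (C,1)->write 1,move L,goto A. Now: state=A, head=1, tape[-1..3]=01110 (head:   ^)
After 5 step(s): state = A (not H) -> not halted within 5 -> no

Answer: no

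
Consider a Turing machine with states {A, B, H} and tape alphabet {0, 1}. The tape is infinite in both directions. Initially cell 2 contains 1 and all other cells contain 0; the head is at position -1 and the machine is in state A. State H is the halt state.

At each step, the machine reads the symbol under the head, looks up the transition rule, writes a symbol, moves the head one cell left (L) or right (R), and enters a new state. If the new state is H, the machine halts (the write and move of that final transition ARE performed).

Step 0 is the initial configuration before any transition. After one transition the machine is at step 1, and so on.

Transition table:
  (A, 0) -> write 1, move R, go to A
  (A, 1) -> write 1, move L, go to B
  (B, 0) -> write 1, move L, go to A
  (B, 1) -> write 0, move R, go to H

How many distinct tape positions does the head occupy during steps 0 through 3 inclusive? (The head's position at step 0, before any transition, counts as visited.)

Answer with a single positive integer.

Answer: 4

Derivation:
Step 1: in state A at pos -1, read 0 -> (A,0)->write 1,move R,goto A. Now: state=A, head=0, tape[-2..3]=010010 (head:   ^)
Step 2: in state A at pos 0, read 0 -> (A,0)->write 1,move R,goto A. Now: state=A, head=1, tape[-2..3]=011010 (head:    ^)
Step 3: in state A at pos 1, read 0 -> (A,0)->write 1,move R,goto A. Now: state=A, head=2, tape[-2..3]=011110 (head:     ^)
Head positions at steps 0..3: starting at -1, distinct positions visited = {-1, 0, 1, 2} -> 4 position(s)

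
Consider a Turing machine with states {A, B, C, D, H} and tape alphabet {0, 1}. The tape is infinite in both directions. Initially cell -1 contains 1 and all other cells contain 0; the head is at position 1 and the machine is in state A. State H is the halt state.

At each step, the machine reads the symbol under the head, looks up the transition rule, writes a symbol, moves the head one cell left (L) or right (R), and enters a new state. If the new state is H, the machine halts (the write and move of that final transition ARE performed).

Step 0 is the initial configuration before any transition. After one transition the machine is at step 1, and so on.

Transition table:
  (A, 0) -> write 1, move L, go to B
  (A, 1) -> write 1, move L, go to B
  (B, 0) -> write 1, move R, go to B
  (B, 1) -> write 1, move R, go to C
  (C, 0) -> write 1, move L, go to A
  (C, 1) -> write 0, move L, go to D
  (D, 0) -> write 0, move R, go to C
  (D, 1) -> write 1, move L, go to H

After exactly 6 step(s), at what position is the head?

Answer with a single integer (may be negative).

Answer: 1

Derivation:
Step 1: in state A at pos 1, read 0 -> (A,0)->write 1,move L,goto B. Now: state=B, head=0, tape[-2..2]=01010 (head:   ^)
Step 2: in state B at pos 0, read 0 -> (B,0)->write 1,move R,goto B. Now: state=B, head=1, tape[-2..2]=01110 (head:    ^)
Step 3: in state B at pos 1, read 1 -> (B,1)->write 1,move R,goto C. Now: state=C, head=2, tape[-2..3]=011100 (head:     ^)
Step 4: in state C at pos 2, read 0 -> (C,0)->write 1,move L,goto A. Now: state=A, head=1, tape[-2..3]=011110 (head:    ^)
Step 5: in state A at pos 1, read 1 -> (A,1)->write 1,move L,goto B. Now: state=B, head=0, tape[-2..3]=011110 (head:   ^)
Step 6: in state B at pos 0, read 1 -> (B,1)->write 1,move R,goto C. Now: state=C, head=1, tape[-2..3]=011110 (head:    ^)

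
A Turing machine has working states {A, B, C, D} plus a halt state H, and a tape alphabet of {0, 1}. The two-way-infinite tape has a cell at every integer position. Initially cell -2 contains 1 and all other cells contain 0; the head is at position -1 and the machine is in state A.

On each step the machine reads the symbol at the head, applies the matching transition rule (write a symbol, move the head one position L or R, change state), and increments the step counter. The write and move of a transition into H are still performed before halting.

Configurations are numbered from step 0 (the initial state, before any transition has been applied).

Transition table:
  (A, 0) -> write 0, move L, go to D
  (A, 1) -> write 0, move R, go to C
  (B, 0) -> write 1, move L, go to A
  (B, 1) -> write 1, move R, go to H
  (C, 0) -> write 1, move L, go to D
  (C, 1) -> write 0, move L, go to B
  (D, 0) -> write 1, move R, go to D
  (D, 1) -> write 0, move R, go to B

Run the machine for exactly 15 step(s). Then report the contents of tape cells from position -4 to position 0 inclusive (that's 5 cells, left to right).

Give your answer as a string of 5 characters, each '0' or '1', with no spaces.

Answer: 00111

Derivation:
Step 1: in state A at pos -1, read 0 -> (A,0)->write 0,move L,goto D. Now: state=D, head=-2, tape[-3..0]=0100 (head:  ^)
Step 2: in state D at pos -2, read 1 -> (D,1)->write 0,move R,goto B. Now: state=B, head=-1, tape[-3..0]=0000 (head:   ^)
Step 3: in state B at pos -1, read 0 -> (B,0)->write 1,move L,goto A. Now: state=A, head=-2, tape[-3..0]=0010 (head:  ^)
Step 4: in state A at pos -2, read 0 -> (A,0)->write 0,move L,goto D. Now: state=D, head=-3, tape[-4..0]=00010 (head:  ^)
Step 5: in state D at pos -3, read 0 -> (D,0)->write 1,move R,goto D. Now: state=D, head=-2, tape[-4..0]=01010 (head:   ^)
Step 6: in state D at pos -2, read 0 -> (D,0)->write 1,move R,goto D. Now: state=D, head=-1, tape[-4..0]=01110 (head:    ^)
Step 7: in state D at pos -1, read 1 -> (D,1)->write 0,move R,goto B. Now: state=B, head=0, tape[-4..1]=011000 (head:     ^)
Step 8: in state B at pos 0, read 0 -> (B,0)->write 1,move L,goto A. Now: state=A, head=-1, tape[-4..1]=011010 (head:    ^)
Step 9: in state A at pos -1, read 0 -> (A,0)->write 0,move L,goto D. Now: state=D, head=-2, tape[-4..1]=011010 (head:   ^)
Step 10: in state D at pos -2, read 1 -> (D,1)->write 0,move R,goto B. Now: state=B, head=-1, tape[-4..1]=010010 (head:    ^)
Step 11: in state B at pos -1, read 0 -> (B,0)->write 1,move L,goto A. Now: state=A, head=-2, tape[-4..1]=010110 (head:   ^)
Step 12: in state A at pos -2, read 0 -> (A,0)->write 0,move L,goto D. Now: state=D, head=-3, tape[-4..1]=010110 (head:  ^)
Step 13: in state D at pos -3, read 1 -> (D,1)->write 0,move R,goto B. Now: state=B, head=-2, tape[-4..1]=000110 (head:   ^)
Step 14: in state B at pos -2, read 0 -> (B,0)->write 1,move L,goto A. Now: state=A, head=-3, tape[-4..1]=001110 (head:  ^)
Step 15: in state A at pos -3, read 0 -> (A,0)->write 0,move L,goto D. Now: state=D, head=-4, tape[-5..1]=0001110 (head:  ^)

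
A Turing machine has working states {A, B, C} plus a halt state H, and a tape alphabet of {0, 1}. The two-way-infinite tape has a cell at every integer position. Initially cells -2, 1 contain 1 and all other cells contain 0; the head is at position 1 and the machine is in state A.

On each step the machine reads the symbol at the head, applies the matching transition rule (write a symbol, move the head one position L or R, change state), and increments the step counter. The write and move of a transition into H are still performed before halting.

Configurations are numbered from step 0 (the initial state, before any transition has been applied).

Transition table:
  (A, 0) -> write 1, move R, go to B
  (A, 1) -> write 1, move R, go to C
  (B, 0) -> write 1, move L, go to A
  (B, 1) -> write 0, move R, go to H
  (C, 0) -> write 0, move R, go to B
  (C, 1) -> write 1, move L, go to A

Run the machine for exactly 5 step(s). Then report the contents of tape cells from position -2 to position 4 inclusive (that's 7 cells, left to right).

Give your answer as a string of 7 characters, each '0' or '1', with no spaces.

Answer: 1001100

Derivation:
Step 1: in state A at pos 1, read 1 -> (A,1)->write 1,move R,goto C. Now: state=C, head=2, tape[-3..3]=0100100 (head:      ^)
Step 2: in state C at pos 2, read 0 -> (C,0)->write 0,move R,goto B. Now: state=B, head=3, tape[-3..4]=01001000 (head:       ^)
Step 3: in state B at pos 3, read 0 -> (B,0)->write 1,move L,goto A. Now: state=A, head=2, tape[-3..4]=01001010 (head:      ^)
Step 4: in state A at pos 2, read 0 -> (A,0)->write 1,move R,goto B. Now: state=B, head=3, tape[-3..4]=01001110 (head:       ^)
Step 5: in state B at pos 3, read 1 -> (B,1)->write 0,move R,goto H. Now: state=H, head=4, tape[-3..5]=010011000 (head:        ^)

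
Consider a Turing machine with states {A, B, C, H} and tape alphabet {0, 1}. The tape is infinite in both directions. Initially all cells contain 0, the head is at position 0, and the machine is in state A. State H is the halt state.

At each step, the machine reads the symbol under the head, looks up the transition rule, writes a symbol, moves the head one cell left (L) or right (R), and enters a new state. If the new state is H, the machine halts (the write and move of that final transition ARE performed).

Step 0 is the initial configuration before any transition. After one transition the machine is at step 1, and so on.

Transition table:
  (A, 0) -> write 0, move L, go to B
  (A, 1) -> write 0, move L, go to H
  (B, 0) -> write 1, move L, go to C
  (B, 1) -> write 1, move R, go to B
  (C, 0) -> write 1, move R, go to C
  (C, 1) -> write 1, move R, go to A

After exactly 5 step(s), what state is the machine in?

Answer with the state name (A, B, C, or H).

Answer: B

Derivation:
Step 1: in state A at pos 0, read 0 -> (A,0)->write 0,move L,goto B. Now: state=B, head=-1, tape[-2..1]=0000 (head:  ^)
Step 2: in state B at pos -1, read 0 -> (B,0)->write 1,move L,goto C. Now: state=C, head=-2, tape[-3..1]=00100 (head:  ^)
Step 3: in state C at pos -2, read 0 -> (C,0)->write 1,move R,goto C. Now: state=C, head=-1, tape[-3..1]=01100 (head:   ^)
Step 4: in state C at pos -1, read 1 -> (C,1)->write 1,move R,goto A. Now: state=A, head=0, tape[-3..1]=01100 (head:    ^)
Step 5: in state A at pos 0, read 0 -> (A,0)->write 0,move L,goto B. Now: state=B, head=-1, tape[-3..1]=01100 (head:   ^)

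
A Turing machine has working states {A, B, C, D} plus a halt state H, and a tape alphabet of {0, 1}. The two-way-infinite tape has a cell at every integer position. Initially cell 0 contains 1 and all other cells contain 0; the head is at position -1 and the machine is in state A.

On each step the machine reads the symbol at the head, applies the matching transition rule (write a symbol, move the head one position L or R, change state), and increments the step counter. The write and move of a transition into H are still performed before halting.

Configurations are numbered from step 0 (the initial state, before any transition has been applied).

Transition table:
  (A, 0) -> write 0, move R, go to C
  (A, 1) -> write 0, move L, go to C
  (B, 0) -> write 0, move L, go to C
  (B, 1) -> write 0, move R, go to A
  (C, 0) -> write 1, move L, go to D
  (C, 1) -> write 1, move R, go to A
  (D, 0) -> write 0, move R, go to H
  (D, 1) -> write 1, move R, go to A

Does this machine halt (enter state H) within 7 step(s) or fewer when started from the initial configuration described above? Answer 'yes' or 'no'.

Step 1: in state A at pos -1, read 0 -> (A,0)->write 0,move R,goto C. Now: state=C, head=0, tape[-2..1]=0010 (head:   ^)
Step 2: in state C at pos 0, read 1 -> (C,1)->write 1,move R,goto A. Now: state=A, head=1, tape[-2..2]=00100 (head:    ^)
Step 3: in state A at pos 1, read 0 -> (A,0)->write 0,move R,goto C. Now: state=C, head=2, tape[-2..3]=001000 (head:     ^)
Step 4: in state C at pos 2, read 0 -> (C,0)->write 1,move L,goto D. Now: state=D, head=1, tape[-2..3]=001010 (head:    ^)
Step 5: in state D at pos 1, read 0 -> (D,0)->write 0,move R,goto H. Now: state=H, head=2, tape[-2..3]=001010 (head:     ^)
State H reached at step 5; 5 <= 7 -> yes

Answer: yes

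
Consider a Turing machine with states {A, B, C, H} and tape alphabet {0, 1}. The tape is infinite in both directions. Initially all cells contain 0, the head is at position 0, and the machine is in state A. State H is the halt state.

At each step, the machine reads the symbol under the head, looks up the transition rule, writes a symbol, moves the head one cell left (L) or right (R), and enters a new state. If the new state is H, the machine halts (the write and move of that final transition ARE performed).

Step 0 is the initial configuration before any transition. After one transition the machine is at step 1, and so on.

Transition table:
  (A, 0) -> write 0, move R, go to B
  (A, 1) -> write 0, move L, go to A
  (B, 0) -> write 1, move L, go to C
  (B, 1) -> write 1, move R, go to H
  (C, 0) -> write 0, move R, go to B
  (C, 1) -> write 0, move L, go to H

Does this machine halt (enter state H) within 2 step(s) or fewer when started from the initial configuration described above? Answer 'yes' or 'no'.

Step 1: in state A at pos 0, read 0 -> (A,0)->write 0,move R,goto B. Now: state=B, head=1, tape[-1..2]=0000 (head:   ^)
Step 2: in state B at pos 1, read 0 -> (B,0)->write 1,move L,goto C. Now: state=C, head=0, tape[-1..2]=0010 (head:  ^)
After 2 step(s): state = C (not H) -> not halted within 2 -> no

Answer: no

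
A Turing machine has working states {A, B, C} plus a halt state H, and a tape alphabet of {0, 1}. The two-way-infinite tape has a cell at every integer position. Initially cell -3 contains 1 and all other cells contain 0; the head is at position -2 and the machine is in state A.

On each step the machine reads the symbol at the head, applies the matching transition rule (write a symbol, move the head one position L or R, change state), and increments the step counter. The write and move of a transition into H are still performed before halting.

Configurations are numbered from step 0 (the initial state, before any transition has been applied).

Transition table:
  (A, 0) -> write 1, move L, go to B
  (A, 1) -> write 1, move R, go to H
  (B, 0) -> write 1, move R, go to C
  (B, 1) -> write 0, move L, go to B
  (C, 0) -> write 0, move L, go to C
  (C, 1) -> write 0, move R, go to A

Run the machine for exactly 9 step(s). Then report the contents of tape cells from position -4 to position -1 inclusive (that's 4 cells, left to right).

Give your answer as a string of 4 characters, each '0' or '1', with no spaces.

Step 1: in state A at pos -2, read 0 -> (A,0)->write 1,move L,goto B. Now: state=B, head=-3, tape[-4..-1]=0110 (head:  ^)
Step 2: in state B at pos -3, read 1 -> (B,1)->write 0,move L,goto B. Now: state=B, head=-4, tape[-5..-1]=00010 (head:  ^)
Step 3: in state B at pos -4, read 0 -> (B,0)->write 1,move R,goto C. Now: state=C, head=-3, tape[-5..-1]=01010 (head:   ^)
Step 4: in state C at pos -3, read 0 -> (C,0)->write 0,move L,goto C. Now: state=C, head=-4, tape[-5..-1]=01010 (head:  ^)
Step 5: in state C at pos -4, read 1 -> (C,1)->write 0,move R,goto A. Now: state=A, head=-3, tape[-5..-1]=00010 (head:   ^)
Step 6: in state A at pos -3, read 0 -> (A,0)->write 1,move L,goto B. Now: state=B, head=-4, tape[-5..-1]=00110 (head:  ^)
Step 7: in state B at pos -4, read 0 -> (B,0)->write 1,move R,goto C. Now: state=C, head=-3, tape[-5..-1]=01110 (head:   ^)
Step 8: in state C at pos -3, read 1 -> (C,1)->write 0,move R,goto A. Now: state=A, head=-2, tape[-5..-1]=01010 (head:    ^)
Step 9: in state A at pos -2, read 1 -> (A,1)->write 1,move R,goto H. Now: state=H, head=-1, tape[-5..0]=010100 (head:     ^)

Answer: 1010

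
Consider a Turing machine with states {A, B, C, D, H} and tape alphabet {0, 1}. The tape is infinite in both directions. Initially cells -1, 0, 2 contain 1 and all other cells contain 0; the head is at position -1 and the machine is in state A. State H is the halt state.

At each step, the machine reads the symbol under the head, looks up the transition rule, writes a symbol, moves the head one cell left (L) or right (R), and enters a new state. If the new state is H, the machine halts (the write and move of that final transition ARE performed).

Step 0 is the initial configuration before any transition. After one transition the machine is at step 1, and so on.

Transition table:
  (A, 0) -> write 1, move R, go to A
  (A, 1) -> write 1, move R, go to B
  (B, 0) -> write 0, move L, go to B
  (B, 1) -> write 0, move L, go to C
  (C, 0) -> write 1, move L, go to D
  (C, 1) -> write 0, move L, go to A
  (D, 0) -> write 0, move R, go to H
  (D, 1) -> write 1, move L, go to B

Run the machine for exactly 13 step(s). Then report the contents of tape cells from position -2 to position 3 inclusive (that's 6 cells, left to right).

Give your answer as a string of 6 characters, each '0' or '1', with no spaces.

Step 1: in state A at pos -1, read 1 -> (A,1)->write 1,move R,goto B. Now: state=B, head=0, tape[-2..3]=011010 (head:   ^)
Step 2: in state B at pos 0, read 1 -> (B,1)->write 0,move L,goto C. Now: state=C, head=-1, tape[-2..3]=010010 (head:  ^)
Step 3: in state C at pos -1, read 1 -> (C,1)->write 0,move L,goto A. Now: state=A, head=-2, tape[-3..3]=0000010 (head:  ^)
Step 4: in state A at pos -2, read 0 -> (A,0)->write 1,move R,goto A. Now: state=A, head=-1, tape[-3..3]=0100010 (head:   ^)
Step 5: in state A at pos -1, read 0 -> (A,0)->write 1,move R,goto A. Now: state=A, head=0, tape[-3..3]=0110010 (head:    ^)
Step 6: in state A at pos 0, read 0 -> (A,0)->write 1,move R,goto A. Now: state=A, head=1, tape[-3..3]=0111010 (head:     ^)
Step 7: in state A at pos 1, read 0 -> (A,0)->write 1,move R,goto A. Now: state=A, head=2, tape[-3..3]=0111110 (head:      ^)
Step 8: in state A at pos 2, read 1 -> (A,1)->write 1,move R,goto B. Now: state=B, head=3, tape[-3..4]=01111100 (head:       ^)
Step 9: in state B at pos 3, read 0 -> (B,0)->write 0,move L,goto B. Now: state=B, head=2, tape[-3..4]=01111100 (head:      ^)
Step 10: in state B at pos 2, read 1 -> (B,1)->write 0,move L,goto C. Now: state=C, head=1, tape[-3..4]=01111000 (head:     ^)
Step 11: in state C at pos 1, read 1 -> (C,1)->write 0,move L,goto A. Now: state=A, head=0, tape[-3..4]=01110000 (head:    ^)
Step 12: in state A at pos 0, read 1 -> (A,1)->write 1,move R,goto B. Now: state=B, head=1, tape[-3..4]=01110000 (head:     ^)
Step 13: in state B at pos 1, read 0 -> (B,0)->write 0,move L,goto B. Now: state=B, head=0, tape[-3..4]=01110000 (head:    ^)

Answer: 111000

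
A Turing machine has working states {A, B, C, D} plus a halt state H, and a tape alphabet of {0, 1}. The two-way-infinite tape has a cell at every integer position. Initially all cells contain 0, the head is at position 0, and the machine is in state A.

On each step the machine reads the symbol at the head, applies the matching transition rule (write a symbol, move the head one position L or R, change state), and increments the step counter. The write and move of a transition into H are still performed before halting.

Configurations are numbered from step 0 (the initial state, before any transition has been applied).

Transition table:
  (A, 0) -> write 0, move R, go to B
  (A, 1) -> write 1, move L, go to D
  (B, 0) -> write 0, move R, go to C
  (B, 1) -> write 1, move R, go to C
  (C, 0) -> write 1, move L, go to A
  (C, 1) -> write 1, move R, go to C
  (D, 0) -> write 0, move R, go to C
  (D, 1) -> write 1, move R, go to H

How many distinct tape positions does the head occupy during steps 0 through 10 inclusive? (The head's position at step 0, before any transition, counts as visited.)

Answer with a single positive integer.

Step 1: in state A at pos 0, read 0 -> (A,0)->write 0,move R,goto B. Now: state=B, head=1, tape[-1..2]=0000 (head:   ^)
Step 2: in state B at pos 1, read 0 -> (B,0)->write 0,move R,goto C. Now: state=C, head=2, tape[-1..3]=00000 (head:    ^)
Step 3: in state C at pos 2, read 0 -> (C,0)->write 1,move L,goto A. Now: state=A, head=1, tape[-1..3]=00010 (head:   ^)
Step 4: in state A at pos 1, read 0 -> (A,0)->write 0,move R,goto B. Now: state=B, head=2, tape[-1..3]=00010 (head:    ^)
Step 5: in state B at pos 2, read 1 -> (B,1)->write 1,move R,goto C. Now: state=C, head=3, tape[-1..4]=000100 (head:     ^)
Step 6: in state C at pos 3, read 0 -> (C,0)->write 1,move L,goto A. Now: state=A, head=2, tape[-1..4]=000110 (head:    ^)
Step 7: in state A at pos 2, read 1 -> (A,1)->write 1,move L,goto D. Now: state=D, head=1, tape[-1..4]=000110 (head:   ^)
Step 8: in state D at pos 1, read 0 -> (D,0)->write 0,move R,goto C. Now: state=C, head=2, tape[-1..4]=000110 (head:    ^)
Step 9: in state C at pos 2, read 1 -> (C,1)->write 1,move R,goto C. Now: state=C, head=3, tape[-1..4]=000110 (head:     ^)
Step 10: in state C at pos 3, read 1 -> (C,1)->write 1,move R,goto C. Now: state=C, head=4, tape[-1..5]=0001100 (head:      ^)
Head positions at steps 0..10: starting at 0, distinct positions visited = {0, 1, 2, 3, 4} -> 5 position(s)

Answer: 5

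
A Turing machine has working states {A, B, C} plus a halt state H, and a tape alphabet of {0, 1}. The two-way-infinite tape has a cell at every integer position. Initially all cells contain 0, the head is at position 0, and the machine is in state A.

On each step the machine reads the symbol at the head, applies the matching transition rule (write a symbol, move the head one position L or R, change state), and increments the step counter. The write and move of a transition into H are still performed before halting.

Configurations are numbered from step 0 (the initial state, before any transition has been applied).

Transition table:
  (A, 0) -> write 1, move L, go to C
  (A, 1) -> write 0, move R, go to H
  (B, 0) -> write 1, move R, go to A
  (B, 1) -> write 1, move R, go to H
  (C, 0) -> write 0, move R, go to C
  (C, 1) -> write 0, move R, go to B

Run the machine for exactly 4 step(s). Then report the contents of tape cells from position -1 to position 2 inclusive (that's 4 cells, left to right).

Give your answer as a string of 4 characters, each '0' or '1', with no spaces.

Step 1: in state A at pos 0, read 0 -> (A,0)->write 1,move L,goto C. Now: state=C, head=-1, tape[-2..1]=0010 (head:  ^)
Step 2: in state C at pos -1, read 0 -> (C,0)->write 0,move R,goto C. Now: state=C, head=0, tape[-2..1]=0010 (head:   ^)
Step 3: in state C at pos 0, read 1 -> (C,1)->write 0,move R,goto B. Now: state=B, head=1, tape[-2..2]=00000 (head:    ^)
Step 4: in state B at pos 1, read 0 -> (B,0)->write 1,move R,goto A. Now: state=A, head=2, tape[-2..3]=000100 (head:     ^)

Answer: 0010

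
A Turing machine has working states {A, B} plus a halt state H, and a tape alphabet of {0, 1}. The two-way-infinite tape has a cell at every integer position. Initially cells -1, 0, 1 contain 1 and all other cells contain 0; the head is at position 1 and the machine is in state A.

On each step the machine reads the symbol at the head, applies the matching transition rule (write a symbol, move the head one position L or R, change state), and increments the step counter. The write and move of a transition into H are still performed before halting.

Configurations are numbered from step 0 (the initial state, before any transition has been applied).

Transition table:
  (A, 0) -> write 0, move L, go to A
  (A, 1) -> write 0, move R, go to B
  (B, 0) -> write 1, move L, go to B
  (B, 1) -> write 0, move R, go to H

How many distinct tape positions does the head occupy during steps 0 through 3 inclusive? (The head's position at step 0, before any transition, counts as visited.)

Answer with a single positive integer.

Step 1: in state A at pos 1, read 1 -> (A,1)->write 0,move R,goto B. Now: state=B, head=2, tape[-2..3]=011000 (head:     ^)
Step 2: in state B at pos 2, read 0 -> (B,0)->write 1,move L,goto B. Now: state=B, head=1, tape[-2..3]=011010 (head:    ^)
Step 3: in state B at pos 1, read 0 -> (B,0)->write 1,move L,goto B. Now: state=B, head=0, tape[-2..3]=011110 (head:   ^)
Head positions at steps 0..3: starting at 1, distinct positions visited = {0, 1, 2} -> 3 position(s)

Answer: 3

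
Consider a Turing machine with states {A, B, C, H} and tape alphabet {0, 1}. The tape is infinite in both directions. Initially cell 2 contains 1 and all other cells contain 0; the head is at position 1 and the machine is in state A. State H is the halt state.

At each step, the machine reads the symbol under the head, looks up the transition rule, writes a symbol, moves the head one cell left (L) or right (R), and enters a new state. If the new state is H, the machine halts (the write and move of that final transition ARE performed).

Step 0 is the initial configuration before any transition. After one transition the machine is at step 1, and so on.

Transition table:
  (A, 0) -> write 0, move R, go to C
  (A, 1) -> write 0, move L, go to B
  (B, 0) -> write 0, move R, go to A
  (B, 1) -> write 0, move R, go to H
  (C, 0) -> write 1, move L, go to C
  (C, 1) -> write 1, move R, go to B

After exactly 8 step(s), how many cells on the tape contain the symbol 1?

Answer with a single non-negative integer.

Answer: 4

Derivation:
Step 1: in state A at pos 1, read 0 -> (A,0)->write 0,move R,goto C. Now: state=C, head=2, tape[0..3]=0010 (head:   ^)
Step 2: in state C at pos 2, read 1 -> (C,1)->write 1,move R,goto B. Now: state=B, head=3, tape[0..4]=00100 (head:    ^)
Step 3: in state B at pos 3, read 0 -> (B,0)->write 0,move R,goto A. Now: state=A, head=4, tape[0..5]=001000 (head:     ^)
Step 4: in state A at pos 4, read 0 -> (A,0)->write 0,move R,goto C. Now: state=C, head=5, tape[0..6]=0010000 (head:      ^)
Step 5: in state C at pos 5, read 0 -> (C,0)->write 1,move L,goto C. Now: state=C, head=4, tape[0..6]=0010010 (head:     ^)
Step 6: in state C at pos 4, read 0 -> (C,0)->write 1,move L,goto C. Now: state=C, head=3, tape[0..6]=0010110 (head:    ^)
Step 7: in state C at pos 3, read 0 -> (C,0)->write 1,move L,goto C. Now: state=C, head=2, tape[0..6]=0011110 (head:   ^)
Step 8: in state C at pos 2, read 1 -> (C,1)->write 1,move R,goto B. Now: state=B, head=3, tape[0..6]=0011110 (head:    ^)
Cells containing 1 after step 8: {2, 3, 4, 5} -> 4 cell(s)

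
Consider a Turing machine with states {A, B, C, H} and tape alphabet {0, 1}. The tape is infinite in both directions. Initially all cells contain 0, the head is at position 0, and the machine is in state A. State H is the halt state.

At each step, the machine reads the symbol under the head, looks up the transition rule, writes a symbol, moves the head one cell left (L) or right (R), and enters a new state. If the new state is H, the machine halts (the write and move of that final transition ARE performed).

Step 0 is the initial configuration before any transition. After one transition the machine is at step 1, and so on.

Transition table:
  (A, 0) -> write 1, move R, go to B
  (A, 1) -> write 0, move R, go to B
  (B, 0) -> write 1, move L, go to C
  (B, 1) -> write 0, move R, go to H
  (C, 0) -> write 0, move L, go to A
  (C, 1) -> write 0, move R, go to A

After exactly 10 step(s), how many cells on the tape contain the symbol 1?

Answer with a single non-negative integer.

Step 1: in state A at pos 0, read 0 -> (A,0)->write 1,move R,goto B. Now: state=B, head=1, tape[-1..2]=0100 (head:   ^)
Step 2: in state B at pos 1, read 0 -> (B,0)->write 1,move L,goto C. Now: state=C, head=0, tape[-1..2]=0110 (head:  ^)
Step 3: in state C at pos 0, read 1 -> (C,1)->write 0,move R,goto A. Now: state=A, head=1, tape[-1..2]=0010 (head:   ^)
Step 4: in state A at pos 1, read 1 -> (A,1)->write 0,move R,goto B. Now: state=B, head=2, tape[-1..3]=00000 (head:    ^)
Step 5: in state B at pos 2, read 0 -> (B,0)->write 1,move L,goto C. Now: state=C, head=1, tape[-1..3]=00010 (head:   ^)
Step 6: in state C at pos 1, read 0 -> (C,0)->write 0,move L,goto A. Now: state=A, head=0, tape[-1..3]=00010 (head:  ^)
Step 7: in state A at pos 0, read 0 -> (A,0)->write 1,move R,goto B. Now: state=B, head=1, tape[-1..3]=01010 (head:   ^)
Step 8: in state B at pos 1, read 0 -> (B,0)->write 1,move L,goto C. Now: state=C, head=0, tape[-1..3]=01110 (head:  ^)
Step 9: in state C at pos 0, read 1 -> (C,1)->write 0,move R,goto A. Now: state=A, head=1, tape[-1..3]=00110 (head:   ^)
Step 10: in state A at pos 1, read 1 -> (A,1)->write 0,move R,goto B. Now: state=B, head=2, tape[-1..3]=00010 (head:    ^)
Cells containing 1 after step 10: {2} -> 1 cell(s)

Answer: 1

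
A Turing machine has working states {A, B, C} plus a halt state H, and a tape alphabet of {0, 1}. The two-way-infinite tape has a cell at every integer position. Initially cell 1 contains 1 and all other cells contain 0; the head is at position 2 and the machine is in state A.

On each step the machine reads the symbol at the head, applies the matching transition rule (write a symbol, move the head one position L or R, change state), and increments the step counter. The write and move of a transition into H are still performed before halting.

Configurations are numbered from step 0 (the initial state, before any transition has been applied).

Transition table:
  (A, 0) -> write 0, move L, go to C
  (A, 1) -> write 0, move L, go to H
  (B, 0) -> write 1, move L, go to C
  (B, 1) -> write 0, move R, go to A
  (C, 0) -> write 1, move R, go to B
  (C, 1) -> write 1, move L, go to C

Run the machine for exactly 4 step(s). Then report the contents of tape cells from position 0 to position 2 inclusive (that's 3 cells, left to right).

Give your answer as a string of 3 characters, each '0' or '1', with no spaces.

Answer: 100

Derivation:
Step 1: in state A at pos 2, read 0 -> (A,0)->write 0,move L,goto C. Now: state=C, head=1, tape[0..3]=0100 (head:  ^)
Step 2: in state C at pos 1, read 1 -> (C,1)->write 1,move L,goto C. Now: state=C, head=0, tape[-1..3]=00100 (head:  ^)
Step 3: in state C at pos 0, read 0 -> (C,0)->write 1,move R,goto B. Now: state=B, head=1, tape[-1..3]=01100 (head:   ^)
Step 4: in state B at pos 1, read 1 -> (B,1)->write 0,move R,goto A. Now: state=A, head=2, tape[-1..3]=01000 (head:    ^)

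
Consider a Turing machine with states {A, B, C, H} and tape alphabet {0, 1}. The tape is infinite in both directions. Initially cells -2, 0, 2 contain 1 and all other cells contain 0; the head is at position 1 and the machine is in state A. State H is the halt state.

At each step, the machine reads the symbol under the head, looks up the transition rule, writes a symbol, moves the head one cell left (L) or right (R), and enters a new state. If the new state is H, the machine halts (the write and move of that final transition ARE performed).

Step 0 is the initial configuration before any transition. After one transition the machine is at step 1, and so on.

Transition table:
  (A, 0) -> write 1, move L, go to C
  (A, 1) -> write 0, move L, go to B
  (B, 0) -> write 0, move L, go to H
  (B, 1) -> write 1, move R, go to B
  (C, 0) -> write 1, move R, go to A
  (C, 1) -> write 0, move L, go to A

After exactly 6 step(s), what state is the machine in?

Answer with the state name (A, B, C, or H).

Step 1: in state A at pos 1, read 0 -> (A,0)->write 1,move L,goto C. Now: state=C, head=0, tape[-3..3]=0101110 (head:    ^)
Step 2: in state C at pos 0, read 1 -> (C,1)->write 0,move L,goto A. Now: state=A, head=-1, tape[-3..3]=0100110 (head:   ^)
Step 3: in state A at pos -1, read 0 -> (A,0)->write 1,move L,goto C. Now: state=C, head=-2, tape[-3..3]=0110110 (head:  ^)
Step 4: in state C at pos -2, read 1 -> (C,1)->write 0,move L,goto A. Now: state=A, head=-3, tape[-4..3]=00010110 (head:  ^)
Step 5: in state A at pos -3, read 0 -> (A,0)->write 1,move L,goto C. Now: state=C, head=-4, tape[-5..3]=001010110 (head:  ^)
Step 6: in state C at pos -4, read 0 -> (C,0)->write 1,move R,goto A. Now: state=A, head=-3, tape[-5..3]=011010110 (head:   ^)

Answer: A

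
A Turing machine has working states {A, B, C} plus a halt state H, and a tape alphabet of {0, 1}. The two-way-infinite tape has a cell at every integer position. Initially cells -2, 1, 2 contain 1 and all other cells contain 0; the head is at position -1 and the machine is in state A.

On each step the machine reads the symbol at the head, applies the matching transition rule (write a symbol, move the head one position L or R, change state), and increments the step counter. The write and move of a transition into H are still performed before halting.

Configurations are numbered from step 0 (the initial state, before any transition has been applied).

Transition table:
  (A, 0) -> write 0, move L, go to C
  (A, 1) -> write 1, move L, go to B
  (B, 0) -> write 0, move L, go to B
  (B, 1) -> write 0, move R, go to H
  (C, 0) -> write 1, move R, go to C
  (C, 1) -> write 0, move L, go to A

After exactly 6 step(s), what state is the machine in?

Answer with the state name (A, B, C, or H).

Step 1: in state A at pos -1, read 0 -> (A,0)->write 0,move L,goto C. Now: state=C, head=-2, tape[-3..3]=0100110 (head:  ^)
Step 2: in state C at pos -2, read 1 -> (C,1)->write 0,move L,goto A. Now: state=A, head=-3, tape[-4..3]=00000110 (head:  ^)
Step 3: in state A at pos -3, read 0 -> (A,0)->write 0,move L,goto C. Now: state=C, head=-4, tape[-5..3]=000000110 (head:  ^)
Step 4: in state C at pos -4, read 0 -> (C,0)->write 1,move R,goto C. Now: state=C, head=-3, tape[-5..3]=010000110 (head:   ^)
Step 5: in state C at pos -3, read 0 -> (C,0)->write 1,move R,goto C. Now: state=C, head=-2, tape[-5..3]=011000110 (head:    ^)
Step 6: in state C at pos -2, read 0 -> (C,0)->write 1,move R,goto C. Now: state=C, head=-1, tape[-5..3]=011100110 (head:     ^)

Answer: C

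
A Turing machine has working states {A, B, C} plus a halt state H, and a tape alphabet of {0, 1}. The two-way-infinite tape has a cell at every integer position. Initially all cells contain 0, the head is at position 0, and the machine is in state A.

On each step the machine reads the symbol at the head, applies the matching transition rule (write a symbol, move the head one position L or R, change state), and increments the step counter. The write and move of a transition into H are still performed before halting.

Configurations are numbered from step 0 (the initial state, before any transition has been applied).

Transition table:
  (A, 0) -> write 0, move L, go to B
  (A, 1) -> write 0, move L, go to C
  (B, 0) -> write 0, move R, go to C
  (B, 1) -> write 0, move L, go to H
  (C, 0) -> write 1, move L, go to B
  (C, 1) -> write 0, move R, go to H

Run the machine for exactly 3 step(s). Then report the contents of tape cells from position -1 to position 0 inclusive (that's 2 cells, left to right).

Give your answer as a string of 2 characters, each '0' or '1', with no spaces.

Answer: 01

Derivation:
Step 1: in state A at pos 0, read 0 -> (A,0)->write 0,move L,goto B. Now: state=B, head=-1, tape[-2..1]=0000 (head:  ^)
Step 2: in state B at pos -1, read 0 -> (B,0)->write 0,move R,goto C. Now: state=C, head=0, tape[-2..1]=0000 (head:   ^)
Step 3: in state C at pos 0, read 0 -> (C,0)->write 1,move L,goto B. Now: state=B, head=-1, tape[-2..1]=0010 (head:  ^)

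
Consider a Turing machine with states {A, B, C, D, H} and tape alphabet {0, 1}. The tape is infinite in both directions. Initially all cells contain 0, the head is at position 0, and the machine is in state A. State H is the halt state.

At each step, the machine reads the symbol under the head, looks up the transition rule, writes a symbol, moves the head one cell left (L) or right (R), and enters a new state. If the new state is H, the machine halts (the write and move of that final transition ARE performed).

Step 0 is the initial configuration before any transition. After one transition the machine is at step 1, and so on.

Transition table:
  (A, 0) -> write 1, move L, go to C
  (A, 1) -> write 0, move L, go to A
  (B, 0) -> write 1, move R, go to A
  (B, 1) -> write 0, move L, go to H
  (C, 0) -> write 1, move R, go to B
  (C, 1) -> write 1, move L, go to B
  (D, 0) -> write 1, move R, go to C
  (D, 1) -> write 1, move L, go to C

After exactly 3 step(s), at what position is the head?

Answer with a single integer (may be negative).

Answer: -1

Derivation:
Step 1: in state A at pos 0, read 0 -> (A,0)->write 1,move L,goto C. Now: state=C, head=-1, tape[-2..1]=0010 (head:  ^)
Step 2: in state C at pos -1, read 0 -> (C,0)->write 1,move R,goto B. Now: state=B, head=0, tape[-2..1]=0110 (head:   ^)
Step 3: in state B at pos 0, read 1 -> (B,1)->write 0,move L,goto H. Now: state=H, head=-1, tape[-2..1]=0100 (head:  ^)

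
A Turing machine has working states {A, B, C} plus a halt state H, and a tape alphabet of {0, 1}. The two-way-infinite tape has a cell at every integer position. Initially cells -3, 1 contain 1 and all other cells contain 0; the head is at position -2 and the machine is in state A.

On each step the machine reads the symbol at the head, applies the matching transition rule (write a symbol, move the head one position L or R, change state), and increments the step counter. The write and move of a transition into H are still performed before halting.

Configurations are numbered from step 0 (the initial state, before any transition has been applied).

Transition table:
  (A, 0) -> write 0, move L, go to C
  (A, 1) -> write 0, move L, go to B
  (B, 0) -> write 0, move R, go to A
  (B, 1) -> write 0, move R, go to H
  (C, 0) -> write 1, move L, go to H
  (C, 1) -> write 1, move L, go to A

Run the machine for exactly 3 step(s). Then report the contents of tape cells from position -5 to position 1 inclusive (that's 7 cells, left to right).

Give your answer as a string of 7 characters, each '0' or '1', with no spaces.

Step 1: in state A at pos -2, read 0 -> (A,0)->write 0,move L,goto C. Now: state=C, head=-3, tape[-4..2]=0100010 (head:  ^)
Step 2: in state C at pos -3, read 1 -> (C,1)->write 1,move L,goto A. Now: state=A, head=-4, tape[-5..2]=00100010 (head:  ^)
Step 3: in state A at pos -4, read 0 -> (A,0)->write 0,move L,goto C. Now: state=C, head=-5, tape[-6..2]=000100010 (head:  ^)

Answer: 0010001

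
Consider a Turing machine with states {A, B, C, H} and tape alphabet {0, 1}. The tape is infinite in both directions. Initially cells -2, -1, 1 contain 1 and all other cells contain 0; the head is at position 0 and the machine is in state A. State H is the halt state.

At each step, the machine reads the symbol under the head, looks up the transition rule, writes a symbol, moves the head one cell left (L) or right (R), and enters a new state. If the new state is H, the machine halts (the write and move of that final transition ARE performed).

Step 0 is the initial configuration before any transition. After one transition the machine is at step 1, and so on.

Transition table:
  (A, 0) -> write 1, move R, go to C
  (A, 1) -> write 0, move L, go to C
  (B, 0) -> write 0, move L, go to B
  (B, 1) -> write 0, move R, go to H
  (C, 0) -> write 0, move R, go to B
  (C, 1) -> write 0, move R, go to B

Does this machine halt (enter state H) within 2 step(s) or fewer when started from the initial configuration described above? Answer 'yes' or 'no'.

Answer: no

Derivation:
Step 1: in state A at pos 0, read 0 -> (A,0)->write 1,move R,goto C. Now: state=C, head=1, tape[-3..2]=011110 (head:     ^)
Step 2: in state C at pos 1, read 1 -> (C,1)->write 0,move R,goto B. Now: state=B, head=2, tape[-3..3]=0111000 (head:      ^)
After 2 step(s): state = B (not H) -> not halted within 2 -> no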